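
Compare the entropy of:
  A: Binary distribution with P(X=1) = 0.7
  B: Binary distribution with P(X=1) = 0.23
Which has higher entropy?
A

For binary distributions, entropy is maximized at p=0.5 and decreases as p moves toward 0 or 1.

H(A) = H(0.7) = 0.8813 bits
H(B) = H(0.23) = 0.7780 bits

Distribution A (p=0.7) is closer to uniform (p=0.5), so it has higher entropy.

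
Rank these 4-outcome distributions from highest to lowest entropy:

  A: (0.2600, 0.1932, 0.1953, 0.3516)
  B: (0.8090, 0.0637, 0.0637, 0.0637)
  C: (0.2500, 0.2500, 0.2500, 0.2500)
C > A > B

Key insight: Entropy is maximized by uniform distributions and minimized by concentrated distributions.

- Uniform distributions have maximum entropy log₂(4) = 2.0000 bits
- The more "peaked" or concentrated a distribution, the lower its entropy

Entropies:
  H(A) = 1.9538 bits
  H(B) = 1.0063 bits
  H(C) = 2.0000 bits

Ranking: C > A > B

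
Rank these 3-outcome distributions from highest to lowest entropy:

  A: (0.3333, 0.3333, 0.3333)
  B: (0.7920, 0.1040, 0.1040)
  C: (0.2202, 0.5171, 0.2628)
A > C > B

Key insight: Entropy is maximized by uniform distributions and minimized by concentrated distributions.

- Uniform distributions have maximum entropy log₂(3) = 1.5850 bits
- The more "peaked" or concentrated a distribution, the lower its entropy

Entropies:
  H(A) = 1.5850 bits
  H(B) = 0.9456 bits
  H(C) = 1.4794 bits

Ranking: A > C > B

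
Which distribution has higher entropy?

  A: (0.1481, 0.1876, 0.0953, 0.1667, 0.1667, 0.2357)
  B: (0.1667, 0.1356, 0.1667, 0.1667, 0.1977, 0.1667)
B

Both distributions are close to uniform, making this a harder comparison.

H(A) = 2.5372 bits
H(B) = 2.5766 bits

The distribution closer to uniform has higher entropy.
Answer: B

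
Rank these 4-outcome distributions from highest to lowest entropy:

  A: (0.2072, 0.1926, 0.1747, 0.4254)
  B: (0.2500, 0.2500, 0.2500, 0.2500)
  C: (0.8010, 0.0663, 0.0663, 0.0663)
B > A > C

Key insight: Entropy is maximized by uniform distributions and minimized by concentrated distributions.

- Uniform distributions have maximum entropy log₂(4) = 2.0000 bits
- The more "peaked" or concentrated a distribution, the lower its entropy

Entropies:
  H(A) = 1.8926 bits
  H(B) = 2.0000 bits
  H(C) = 1.0353 bits

Ranking: B > A > C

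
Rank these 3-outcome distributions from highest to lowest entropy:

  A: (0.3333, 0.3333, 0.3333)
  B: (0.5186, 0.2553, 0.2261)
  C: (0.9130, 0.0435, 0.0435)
A > B > C

Key insight: Entropy is maximized by uniform distributions and minimized by concentrated distributions.

- Uniform distributions have maximum entropy log₂(3) = 1.5850 bits
- The more "peaked" or concentrated a distribution, the lower its entropy

Entropies:
  H(A) = 1.5850 bits
  H(B) = 1.4791 bits
  H(C) = 0.5134 bits

Ranking: A > B > C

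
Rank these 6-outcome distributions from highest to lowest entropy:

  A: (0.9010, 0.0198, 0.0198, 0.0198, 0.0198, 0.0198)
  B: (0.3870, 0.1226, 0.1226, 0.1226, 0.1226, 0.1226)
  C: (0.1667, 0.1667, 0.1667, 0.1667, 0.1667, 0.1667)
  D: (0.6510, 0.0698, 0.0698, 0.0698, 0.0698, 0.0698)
C > B > D > A

Key insight: Entropy is maximized by uniform distributions and minimized by concentrated distributions.

Entropies:
  H(A) = 0.6957 bits
  H(B) = 2.3862 bits
  H(C) = 2.5850 bits
  H(D) = 1.7435 bits

Ranking: C > B > D > A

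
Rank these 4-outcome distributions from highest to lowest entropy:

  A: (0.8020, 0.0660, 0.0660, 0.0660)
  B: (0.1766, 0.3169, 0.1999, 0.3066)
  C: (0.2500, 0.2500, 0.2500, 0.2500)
C > B > A

Key insight: Entropy is maximized by uniform distributions and minimized by concentrated distributions.

- Uniform distributions have maximum entropy log₂(4) = 2.0000 bits
- The more "peaked" or concentrated a distribution, the lower its entropy

Entropies:
  H(A) = 1.0317 bits
  H(B) = 1.9544 bits
  H(C) = 2.0000 bits

Ranking: C > B > A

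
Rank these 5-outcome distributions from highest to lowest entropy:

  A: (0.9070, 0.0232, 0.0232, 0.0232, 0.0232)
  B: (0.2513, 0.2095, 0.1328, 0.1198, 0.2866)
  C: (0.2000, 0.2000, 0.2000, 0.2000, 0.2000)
C > B > A

Key insight: Entropy is maximized by uniform distributions and minimized by concentrated distributions.

- Uniform distributions have maximum entropy log₂(5) = 2.3219 bits
- The more "peaked" or concentrated a distribution, the lower its entropy

Entropies:
  H(A) = 0.6324 bits
  H(B) = 2.2434 bits
  H(C) = 2.3219 bits

Ranking: C > B > A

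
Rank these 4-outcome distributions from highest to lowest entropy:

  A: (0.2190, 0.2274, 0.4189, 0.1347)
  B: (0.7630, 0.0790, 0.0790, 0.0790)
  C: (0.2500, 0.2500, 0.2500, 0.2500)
C > A > B

Key insight: Entropy is maximized by uniform distributions and minimized by concentrated distributions.

- Uniform distributions have maximum entropy log₂(4) = 2.0000 bits
- The more "peaked" or concentrated a distribution, the lower its entropy

Entropies:
  H(A) = 1.8812 bits
  H(B) = 1.1657 bits
  H(C) = 2.0000 bits

Ranking: C > A > B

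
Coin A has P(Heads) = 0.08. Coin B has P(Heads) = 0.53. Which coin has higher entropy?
B

For binary distributions, entropy is maximized at p=0.5 and decreases as p moves toward 0 or 1.

H(A) = H(0.08) = 0.4022 bits
H(B) = H(0.53) = 0.9974 bits

Distribution B (p=0.53) is closer to uniform (p=0.5), so it has higher entropy.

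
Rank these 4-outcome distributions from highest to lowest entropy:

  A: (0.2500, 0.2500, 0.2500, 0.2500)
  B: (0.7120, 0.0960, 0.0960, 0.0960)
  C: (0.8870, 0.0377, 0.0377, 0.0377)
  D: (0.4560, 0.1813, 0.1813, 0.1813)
A > D > B > C

Key insight: Entropy is maximized by uniform distributions and minimized by concentrated distributions.

Entropies:
  H(A) = 2.0000 bits
  H(B) = 1.3226 bits
  H(C) = 0.6880 bits
  H(D) = 1.8566 bits

Ranking: A > D > B > C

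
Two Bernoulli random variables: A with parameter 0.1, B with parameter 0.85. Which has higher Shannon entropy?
B

For binary distributions, entropy is maximized at p=0.5 and decreases as p moves toward 0 or 1.

H(A) = H(0.1) = 0.4690 bits
H(B) = H(0.85) = 0.6098 bits

Distribution B (p=0.85) is closer to uniform (p=0.5), so it has higher entropy.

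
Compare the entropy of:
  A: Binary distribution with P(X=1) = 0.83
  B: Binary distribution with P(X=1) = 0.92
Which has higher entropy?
A

For binary distributions, entropy is maximized at p=0.5 and decreases as p moves toward 0 or 1.

H(A) = H(0.83) = 0.6577 bits
H(B) = H(0.92) = 0.4022 bits

Distribution A (p=0.83) is closer to uniform (p=0.5), so it has higher entropy.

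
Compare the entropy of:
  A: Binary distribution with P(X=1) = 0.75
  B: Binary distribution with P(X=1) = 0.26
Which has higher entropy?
B

For binary distributions, entropy is maximized at p=0.5 and decreases as p moves toward 0 or 1.

H(A) = H(0.75) = 0.8113 bits
H(B) = H(0.26) = 0.8267 bits

Distribution B (p=0.26) is closer to uniform (p=0.5), so it has higher entropy.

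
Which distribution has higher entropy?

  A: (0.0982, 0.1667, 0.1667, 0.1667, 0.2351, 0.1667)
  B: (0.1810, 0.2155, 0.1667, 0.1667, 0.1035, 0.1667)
B

Both distributions are close to uniform, making this a harder comparison.

H(A) = 2.5432 bits
H(B) = 2.5547 bits

The distribution closer to uniform has higher entropy.
Answer: B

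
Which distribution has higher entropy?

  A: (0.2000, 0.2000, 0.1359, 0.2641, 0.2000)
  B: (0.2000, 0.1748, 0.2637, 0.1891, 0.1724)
B

Both distributions are close to uniform, making this a harder comparison.

H(A) = 2.2918 bits
H(B) = 2.3029 bits

The distribution closer to uniform has higher entropy.
Answer: B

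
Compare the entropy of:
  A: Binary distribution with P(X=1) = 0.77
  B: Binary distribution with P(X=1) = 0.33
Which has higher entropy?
B

For binary distributions, entropy is maximized at p=0.5 and decreases as p moves toward 0 or 1.

H(A) = H(0.77) = 0.7780 bits
H(B) = H(0.33) = 0.9149 bits

Distribution B (p=0.33) is closer to uniform (p=0.5), so it has higher entropy.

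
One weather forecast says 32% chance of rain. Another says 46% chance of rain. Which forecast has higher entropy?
46% forecast

Treat each forecast as a Bernoulli distribution. Binary entropy is maximized at p=0.5 and falls off symmetrically toward 0 or 1. The 46% forecast is closer to 50%, so it is more uncertain. H(32%) ≈ 0.904 bits, H(46%) ≈ 0.995 bits.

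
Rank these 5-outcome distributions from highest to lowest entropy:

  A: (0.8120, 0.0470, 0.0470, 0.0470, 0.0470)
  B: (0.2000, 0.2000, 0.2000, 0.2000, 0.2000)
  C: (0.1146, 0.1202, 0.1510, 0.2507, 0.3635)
B > C > A

Key insight: Entropy is maximized by uniform distributions and minimized by concentrated distributions.

- Uniform distributions have maximum entropy log₂(5) = 2.3219 bits
- The more "peaked" or concentrated a distribution, the lower its entropy

Entropies:
  H(A) = 1.0733 bits
  H(B) = 2.3219 bits
  H(C) = 2.1685 bits

Ranking: B > C > A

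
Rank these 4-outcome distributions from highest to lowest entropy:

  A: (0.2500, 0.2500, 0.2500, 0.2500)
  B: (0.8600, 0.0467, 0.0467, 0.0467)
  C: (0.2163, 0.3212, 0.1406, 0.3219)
A > C > B

Key insight: Entropy is maximized by uniform distributions and minimized by concentrated distributions.

- Uniform distributions have maximum entropy log₂(4) = 2.0000 bits
- The more "peaked" or concentrated a distribution, the lower its entropy

Entropies:
  H(A) = 2.0000 bits
  H(B) = 0.8061 bits
  H(C) = 1.9284 bits

Ranking: A > C > B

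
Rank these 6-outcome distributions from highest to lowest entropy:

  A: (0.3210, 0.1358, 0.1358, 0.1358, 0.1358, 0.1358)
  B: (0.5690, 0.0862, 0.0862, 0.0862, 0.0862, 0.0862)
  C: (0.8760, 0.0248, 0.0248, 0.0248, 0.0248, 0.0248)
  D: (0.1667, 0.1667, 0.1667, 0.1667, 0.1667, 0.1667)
D > A > B > C

Key insight: Entropy is maximized by uniform distributions and minimized by concentrated distributions.

Entropies:
  H(A) = 2.4821 bits
  H(B) = 1.9870 bits
  H(C) = 0.8287 bits
  H(D) = 2.5850 bits

Ranking: D > A > B > C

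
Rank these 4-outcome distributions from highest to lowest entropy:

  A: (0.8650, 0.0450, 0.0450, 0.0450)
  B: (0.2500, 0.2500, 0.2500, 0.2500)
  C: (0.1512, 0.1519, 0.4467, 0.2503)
B > C > A

Key insight: Entropy is maximized by uniform distributions and minimized by concentrated distributions.

- Uniform distributions have maximum entropy log₂(4) = 2.0000 bits
- The more "peaked" or concentrated a distribution, the lower its entropy

Entropies:
  H(A) = 0.7850 bits
  H(B) = 2.0000 bits
  H(C) = 1.8445 bits

Ranking: B > C > A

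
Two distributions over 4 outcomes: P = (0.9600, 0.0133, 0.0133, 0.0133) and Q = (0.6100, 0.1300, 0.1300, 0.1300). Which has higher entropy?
Q

P is highly concentrated on one outcome (96%), making it nearly deterministic. Q spreads its mass more evenly (max 61%). The more spread-out distribution has higher entropy: H(P) ≈ 0.306 bits, H(Q) ≈ 1.583 bits.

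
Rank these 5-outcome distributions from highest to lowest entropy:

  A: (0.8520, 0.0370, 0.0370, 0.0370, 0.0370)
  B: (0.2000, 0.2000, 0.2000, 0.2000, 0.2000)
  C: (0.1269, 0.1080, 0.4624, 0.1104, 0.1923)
B > C > A

Key insight: Entropy is maximized by uniform distributions and minimized by concentrated distributions.

- Uniform distributions have maximum entropy log₂(5) = 2.3219 bits
- The more "peaked" or concentrated a distribution, the lower its entropy

Entropies:
  H(A) = 0.9008 bits
  H(B) = 2.3219 bits
  H(C) = 2.0476 bits

Ranking: B > C > A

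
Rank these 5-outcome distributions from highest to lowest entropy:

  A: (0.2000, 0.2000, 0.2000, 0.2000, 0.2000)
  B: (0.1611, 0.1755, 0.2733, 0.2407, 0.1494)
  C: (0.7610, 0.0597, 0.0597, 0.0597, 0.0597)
A > B > C

Key insight: Entropy is maximized by uniform distributions and minimized by concentrated distributions.

- Uniform distributions have maximum entropy log₂(5) = 2.3219 bits
- The more "peaked" or concentrated a distribution, the lower its entropy

Entropies:
  H(A) = 2.3219 bits
  H(B) = 2.2807 bits
  H(C) = 1.2714 bits

Ranking: A > B > C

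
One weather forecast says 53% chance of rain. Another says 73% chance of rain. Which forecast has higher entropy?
53% forecast

Treat each forecast as a Bernoulli distribution. Binary entropy is maximized at p=0.5 and falls off symmetrically toward 0 or 1. The 53% forecast is closer to 50%, so it is more uncertain. H(53%) ≈ 0.997 bits, H(73%) ≈ 0.841 bits.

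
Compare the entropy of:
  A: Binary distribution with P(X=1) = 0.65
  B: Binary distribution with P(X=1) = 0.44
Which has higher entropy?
B

For binary distributions, entropy is maximized at p=0.5 and decreases as p moves toward 0 or 1.

H(A) = H(0.65) = 0.9341 bits
H(B) = H(0.44) = 0.9896 bits

Distribution B (p=0.44) is closer to uniform (p=0.5), so it has higher entropy.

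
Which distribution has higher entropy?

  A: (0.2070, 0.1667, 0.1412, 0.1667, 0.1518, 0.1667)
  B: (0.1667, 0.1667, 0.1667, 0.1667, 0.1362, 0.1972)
B

Both distributions are close to uniform, making this a harder comparison.

H(A) = 2.5745 bits
H(B) = 2.5769 bits

The distribution closer to uniform has higher entropy.
Answer: B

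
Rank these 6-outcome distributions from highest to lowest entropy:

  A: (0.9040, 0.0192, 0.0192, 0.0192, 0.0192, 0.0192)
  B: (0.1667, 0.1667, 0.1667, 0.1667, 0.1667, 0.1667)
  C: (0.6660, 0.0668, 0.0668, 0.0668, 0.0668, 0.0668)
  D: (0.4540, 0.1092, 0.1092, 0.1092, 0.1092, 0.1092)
B > D > C > A

Key insight: Entropy is maximized by uniform distributions and minimized by concentrated distributions.

Entropies:
  H(A) = 0.6791 bits
  H(B) = 2.5850 bits
  H(C) = 1.6945 bits
  H(D) = 2.2617 bits

Ranking: B > D > C > A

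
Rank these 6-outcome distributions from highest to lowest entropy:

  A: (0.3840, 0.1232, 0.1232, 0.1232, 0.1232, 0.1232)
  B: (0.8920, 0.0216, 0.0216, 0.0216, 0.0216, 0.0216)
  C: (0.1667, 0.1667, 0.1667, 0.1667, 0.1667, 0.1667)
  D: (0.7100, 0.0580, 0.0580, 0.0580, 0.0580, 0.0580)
C > A > D > B

Key insight: Entropy is maximized by uniform distributions and minimized by concentrated distributions.

Entropies:
  H(A) = 2.3911 bits
  H(B) = 0.7446 bits
  H(C) = 2.5850 bits
  H(D) = 1.5421 bits

Ranking: C > A > D > B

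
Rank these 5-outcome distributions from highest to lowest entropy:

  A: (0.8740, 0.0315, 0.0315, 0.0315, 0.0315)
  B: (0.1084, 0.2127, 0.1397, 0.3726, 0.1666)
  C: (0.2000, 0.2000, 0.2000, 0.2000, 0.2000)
C > B > A

Key insight: Entropy is maximized by uniform distributions and minimized by concentrated distributions.

- Uniform distributions have maximum entropy log₂(5) = 2.3219 bits
- The more "peaked" or concentrated a distribution, the lower its entropy

Entropies:
  H(A) = 0.7984 bits
  H(B) = 2.1807 bits
  H(C) = 2.3219 bits

Ranking: C > B > A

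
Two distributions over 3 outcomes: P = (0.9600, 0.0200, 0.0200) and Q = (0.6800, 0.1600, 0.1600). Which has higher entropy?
Q

P is highly concentrated on one outcome (96%), making it nearly deterministic. Q spreads its mass more evenly (max 68%). The more spread-out distribution has higher entropy: H(P) ≈ 0.282 bits, H(Q) ≈ 1.224 bits.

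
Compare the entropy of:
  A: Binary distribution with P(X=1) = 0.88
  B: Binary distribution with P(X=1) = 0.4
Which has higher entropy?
B

For binary distributions, entropy is maximized at p=0.5 and decreases as p moves toward 0 or 1.

H(A) = H(0.88) = 0.5294 bits
H(B) = H(0.4) = 0.9710 bits

Distribution B (p=0.4) is closer to uniform (p=0.5), so it has higher entropy.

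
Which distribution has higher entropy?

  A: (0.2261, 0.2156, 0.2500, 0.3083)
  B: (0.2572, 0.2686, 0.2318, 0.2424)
B

Both distributions are close to uniform, making this a harder comparison.

H(A) = 1.9856 bits
H(B) = 1.9977 bits

The distribution closer to uniform has higher entropy.
Answer: B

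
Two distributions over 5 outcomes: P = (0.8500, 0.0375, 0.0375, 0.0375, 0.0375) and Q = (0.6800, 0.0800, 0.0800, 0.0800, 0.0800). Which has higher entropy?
Q

P is highly concentrated on one outcome (85%), making it nearly deterministic. Q spreads its mass more evenly (max 68%). The more spread-out distribution has higher entropy: H(P) ≈ 0.910 bits, H(Q) ≈ 1.544 bits.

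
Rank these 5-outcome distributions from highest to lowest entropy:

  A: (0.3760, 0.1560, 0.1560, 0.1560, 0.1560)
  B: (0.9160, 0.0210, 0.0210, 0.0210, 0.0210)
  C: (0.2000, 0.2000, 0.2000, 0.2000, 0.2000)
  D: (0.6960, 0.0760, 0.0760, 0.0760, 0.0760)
C > A > D > B

Key insight: Entropy is maximized by uniform distributions and minimized by concentrated distributions.

Entropies:
  H(A) = 2.2032 bits
  H(B) = 0.5841 bits
  H(C) = 2.3219 bits
  H(D) = 1.4941 bits

Ranking: C > A > D > B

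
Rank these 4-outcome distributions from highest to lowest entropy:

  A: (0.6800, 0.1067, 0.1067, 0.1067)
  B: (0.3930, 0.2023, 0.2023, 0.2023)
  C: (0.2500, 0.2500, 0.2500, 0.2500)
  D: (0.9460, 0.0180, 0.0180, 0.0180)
C > B > A > D

Key insight: Entropy is maximized by uniform distributions and minimized by concentrated distributions.

Entropies:
  H(A) = 1.4116 bits
  H(B) = 1.9288 bits
  H(C) = 2.0000 bits
  H(D) = 0.3887 bits

Ranking: C > B > A > D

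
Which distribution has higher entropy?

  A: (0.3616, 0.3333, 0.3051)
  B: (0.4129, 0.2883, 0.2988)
A

Both distributions are close to uniform, making this a harder comparison.

H(A) = 1.5815 bits
H(B) = 1.5649 bits

The distribution closer to uniform has higher entropy.
Answer: A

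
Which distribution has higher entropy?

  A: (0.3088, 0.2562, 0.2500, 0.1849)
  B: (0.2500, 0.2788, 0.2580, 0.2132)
B

Both distributions are close to uniform, making this a harder comparison.

H(A) = 1.9772 bits
H(B) = 1.9934 bits

The distribution closer to uniform has higher entropy.
Answer: B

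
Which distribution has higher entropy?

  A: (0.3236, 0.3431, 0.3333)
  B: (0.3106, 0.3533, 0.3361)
A

Both distributions are close to uniform, making this a harder comparison.

H(A) = 1.5846 bits
H(B) = 1.5830 bits

The distribution closer to uniform has higher entropy.
Answer: A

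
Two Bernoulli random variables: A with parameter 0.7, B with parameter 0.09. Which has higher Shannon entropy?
A

For binary distributions, entropy is maximized at p=0.5 and decreases as p moves toward 0 or 1.

H(A) = H(0.7) = 0.8813 bits
H(B) = H(0.09) = 0.4365 bits

Distribution A (p=0.7) is closer to uniform (p=0.5), so it has higher entropy.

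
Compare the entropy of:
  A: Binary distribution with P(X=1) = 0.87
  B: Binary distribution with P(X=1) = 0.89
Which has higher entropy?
A

For binary distributions, entropy is maximized at p=0.5 and decreases as p moves toward 0 or 1.

H(A) = H(0.87) = 0.5574 bits
H(B) = H(0.89) = 0.4999 bits

Distribution A (p=0.87) is closer to uniform (p=0.5), so it has higher entropy.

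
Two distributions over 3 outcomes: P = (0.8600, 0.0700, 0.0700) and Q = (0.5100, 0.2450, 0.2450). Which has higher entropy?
Q

P is highly concentrated on one outcome (86%), making it nearly deterministic. Q spreads its mass more evenly (max 51%). The more spread-out distribution has higher entropy: H(P) ≈ 0.724 bits, H(Q) ≈ 1.490 bits.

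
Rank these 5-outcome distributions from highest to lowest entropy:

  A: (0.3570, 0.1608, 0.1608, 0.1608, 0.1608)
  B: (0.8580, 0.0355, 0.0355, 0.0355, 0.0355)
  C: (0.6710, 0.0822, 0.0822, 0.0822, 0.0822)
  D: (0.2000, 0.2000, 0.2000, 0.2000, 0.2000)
D > A > C > B

Key insight: Entropy is maximized by uniform distributions and minimized by concentrated distributions.

Entropies:
  H(A) = 2.2262 bits
  H(B) = 0.8735 bits
  H(C) = 1.5719 bits
  H(D) = 2.3219 bits

Ranking: D > A > C > B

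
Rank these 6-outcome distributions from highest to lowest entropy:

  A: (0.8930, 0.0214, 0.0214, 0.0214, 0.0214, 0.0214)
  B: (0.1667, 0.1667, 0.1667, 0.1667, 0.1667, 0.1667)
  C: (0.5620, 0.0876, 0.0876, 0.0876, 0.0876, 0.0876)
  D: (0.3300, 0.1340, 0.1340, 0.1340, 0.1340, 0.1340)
B > D > C > A

Key insight: Entropy is maximized by uniform distributions and minimized by concentrated distributions.

Entropies:
  H(A) = 0.7392 bits
  H(B) = 2.5850 bits
  H(C) = 2.0059 bits
  H(D) = 2.4706 bits

Ranking: B > D > C > A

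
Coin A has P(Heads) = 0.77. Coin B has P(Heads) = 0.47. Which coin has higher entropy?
B

For binary distributions, entropy is maximized at p=0.5 and decreases as p moves toward 0 or 1.

H(A) = H(0.77) = 0.7780 bits
H(B) = H(0.47) = 0.9974 bits

Distribution B (p=0.47) is closer to uniform (p=0.5), so it has higher entropy.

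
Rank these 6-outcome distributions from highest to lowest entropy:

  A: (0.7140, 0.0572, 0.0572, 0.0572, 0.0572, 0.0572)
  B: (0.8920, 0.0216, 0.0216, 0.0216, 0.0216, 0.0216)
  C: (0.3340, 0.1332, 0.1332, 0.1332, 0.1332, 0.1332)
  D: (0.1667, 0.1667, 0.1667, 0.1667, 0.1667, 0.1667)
D > C > A > B

Key insight: Entropy is maximized by uniform distributions and minimized by concentrated distributions.

Entropies:
  H(A) = 1.5276 bits
  H(B) = 0.7446 bits
  H(C) = 2.4654 bits
  H(D) = 2.5850 bits

Ranking: D > C > A > B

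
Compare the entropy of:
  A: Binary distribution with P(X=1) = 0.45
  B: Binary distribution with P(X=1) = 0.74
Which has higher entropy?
A

For binary distributions, entropy is maximized at p=0.5 and decreases as p moves toward 0 or 1.

H(A) = H(0.45) = 0.9928 bits
H(B) = H(0.74) = 0.8267 bits

Distribution A (p=0.45) is closer to uniform (p=0.5), so it has higher entropy.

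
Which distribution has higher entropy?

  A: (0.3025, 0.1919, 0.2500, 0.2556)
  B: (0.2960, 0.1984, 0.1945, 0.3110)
A

Both distributions are close to uniform, making this a harder comparison.

H(A) = 1.9819 bits
H(B) = 1.9664 bits

The distribution closer to uniform has higher entropy.
Answer: A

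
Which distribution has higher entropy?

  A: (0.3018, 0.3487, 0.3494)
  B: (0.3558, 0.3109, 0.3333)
B

Both distributions are close to uniform, making this a harder comparison.

H(A) = 1.5817 bits
H(B) = 1.5828 bits

The distribution closer to uniform has higher entropy.
Answer: B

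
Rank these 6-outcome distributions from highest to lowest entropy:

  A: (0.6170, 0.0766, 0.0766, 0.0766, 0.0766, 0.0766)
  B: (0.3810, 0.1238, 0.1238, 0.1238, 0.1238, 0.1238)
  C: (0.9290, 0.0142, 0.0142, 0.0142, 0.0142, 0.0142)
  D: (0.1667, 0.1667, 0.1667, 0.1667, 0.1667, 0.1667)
D > B > A > C

Key insight: Entropy is maximized by uniform distributions and minimized by concentrated distributions.

Entropies:
  H(A) = 1.8494 bits
  H(B) = 2.3960 bits
  H(C) = 0.5345 bits
  H(D) = 2.5850 bits

Ranking: D > B > A > C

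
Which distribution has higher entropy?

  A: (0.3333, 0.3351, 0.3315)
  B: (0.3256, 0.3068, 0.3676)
A

Both distributions are close to uniform, making this a harder comparison.

H(A) = 1.5849 bits
H(B) = 1.5808 bits

The distribution closer to uniform has higher entropy.
Answer: A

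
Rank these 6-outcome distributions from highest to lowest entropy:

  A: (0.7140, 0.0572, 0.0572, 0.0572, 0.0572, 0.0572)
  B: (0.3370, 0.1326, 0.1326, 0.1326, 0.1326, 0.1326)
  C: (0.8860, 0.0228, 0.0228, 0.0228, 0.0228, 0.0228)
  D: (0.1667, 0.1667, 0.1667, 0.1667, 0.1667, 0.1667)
D > B > A > C

Key insight: Entropy is maximized by uniform distributions and minimized by concentrated distributions.

Entropies:
  H(A) = 1.5276 bits
  H(B) = 2.4614 bits
  H(C) = 0.7766 bits
  H(D) = 2.5850 bits

Ranking: D > B > A > C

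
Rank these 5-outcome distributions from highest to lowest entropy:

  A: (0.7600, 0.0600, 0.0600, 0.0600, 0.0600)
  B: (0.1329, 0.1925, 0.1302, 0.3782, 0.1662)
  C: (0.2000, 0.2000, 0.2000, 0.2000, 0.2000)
C > B > A

Key insight: Entropy is maximized by uniform distributions and minimized by concentrated distributions.

- Uniform distributions have maximum entropy log₂(5) = 2.3219 bits
- The more "peaked" or concentrated a distribution, the lower its entropy

Entropies:
  H(A) = 1.2750 bits
  H(B) = 2.1883 bits
  H(C) = 2.3219 bits

Ranking: C > B > A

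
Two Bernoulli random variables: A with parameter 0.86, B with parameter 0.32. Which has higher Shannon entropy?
B

For binary distributions, entropy is maximized at p=0.5 and decreases as p moves toward 0 or 1.

H(A) = H(0.86) = 0.5842 bits
H(B) = H(0.32) = 0.9044 bits

Distribution B (p=0.32) is closer to uniform (p=0.5), so it has higher entropy.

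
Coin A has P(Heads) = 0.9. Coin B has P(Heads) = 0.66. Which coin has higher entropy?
B

For binary distributions, entropy is maximized at p=0.5 and decreases as p moves toward 0 or 1.

H(A) = H(0.9) = 0.4690 bits
H(B) = H(0.66) = 0.9248 bits

Distribution B (p=0.66) is closer to uniform (p=0.5), so it has higher entropy.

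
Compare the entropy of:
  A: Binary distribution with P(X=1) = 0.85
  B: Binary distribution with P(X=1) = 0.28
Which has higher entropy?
B

For binary distributions, entropy is maximized at p=0.5 and decreases as p moves toward 0 or 1.

H(A) = H(0.85) = 0.6098 bits
H(B) = H(0.28) = 0.8555 bits

Distribution B (p=0.28) is closer to uniform (p=0.5), so it has higher entropy.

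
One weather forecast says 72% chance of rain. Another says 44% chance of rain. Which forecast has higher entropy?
44% forecast

Treat each forecast as a Bernoulli distribution. Binary entropy is maximized at p=0.5 and falls off symmetrically toward 0 or 1. The 44% forecast is closer to 50%, so it is more uncertain. H(72%) ≈ 0.855 bits, H(44%) ≈ 0.990 bits.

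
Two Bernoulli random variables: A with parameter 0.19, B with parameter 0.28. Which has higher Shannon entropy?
B

For binary distributions, entropy is maximized at p=0.5 and decreases as p moves toward 0 or 1.

H(A) = H(0.19) = 0.7015 bits
H(B) = H(0.28) = 0.8555 bits

Distribution B (p=0.28) is closer to uniform (p=0.5), so it has higher entropy.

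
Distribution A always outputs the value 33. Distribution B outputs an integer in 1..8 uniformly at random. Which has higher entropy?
B

A is deterministic, so H(A) = 0. B is uniform over 8 outcomes, so H(B) = log₂(8) = 3.000 bits. Any distribution with genuine randomness has higher entropy than a deterministic one.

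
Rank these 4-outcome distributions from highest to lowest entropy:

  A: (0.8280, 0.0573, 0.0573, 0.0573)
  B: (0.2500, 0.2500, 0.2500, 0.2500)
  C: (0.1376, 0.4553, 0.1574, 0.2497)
B > C > A

Key insight: Entropy is maximized by uniform distributions and minimized by concentrated distributions.

- Uniform distributions have maximum entropy log₂(4) = 2.0000 bits
- The more "peaked" or concentrated a distribution, the lower its entropy

Entropies:
  H(A) = 0.9349 bits
  H(B) = 2.0000 bits
  H(C) = 1.8303 bits

Ranking: B > C > A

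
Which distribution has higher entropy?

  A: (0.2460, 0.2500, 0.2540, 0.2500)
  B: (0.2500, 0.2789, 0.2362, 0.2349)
A

Both distributions are close to uniform, making this a harder comparison.

H(A) = 1.9999 bits
H(B) = 1.9965 bits

The distribution closer to uniform has higher entropy.
Answer: A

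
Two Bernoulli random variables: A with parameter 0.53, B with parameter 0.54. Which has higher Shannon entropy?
A

For binary distributions, entropy is maximized at p=0.5 and decreases as p moves toward 0 or 1.

H(A) = H(0.53) = 0.9974 bits
H(B) = H(0.54) = 0.9954 bits

Distribution A (p=0.53) is closer to uniform (p=0.5), so it has higher entropy.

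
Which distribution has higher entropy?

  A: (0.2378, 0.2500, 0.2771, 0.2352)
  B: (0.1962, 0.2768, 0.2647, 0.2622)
A

Both distributions are close to uniform, making this a harder comparison.

H(A) = 1.9969 bits
H(B) = 1.9879 bits

The distribution closer to uniform has higher entropy.
Answer: A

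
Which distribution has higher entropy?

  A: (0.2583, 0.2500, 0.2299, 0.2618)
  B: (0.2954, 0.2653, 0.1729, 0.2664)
A

Both distributions are close to uniform, making this a harder comparison.

H(A) = 1.9982 bits
H(B) = 1.9737 bits

The distribution closer to uniform has higher entropy.
Answer: A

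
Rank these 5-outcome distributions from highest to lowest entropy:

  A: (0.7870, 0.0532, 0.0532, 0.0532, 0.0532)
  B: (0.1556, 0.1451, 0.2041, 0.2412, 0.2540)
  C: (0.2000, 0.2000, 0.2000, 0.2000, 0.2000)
C > B > A

Key insight: Entropy is maximized by uniform distributions and minimized by concentrated distributions.

- Uniform distributions have maximum entropy log₂(5) = 2.3219 bits
- The more "peaked" or concentrated a distribution, the lower its entropy

Entropies:
  H(A) = 1.1732 bits
  H(B) = 2.2867 bits
  H(C) = 2.3219 bits

Ranking: C > B > A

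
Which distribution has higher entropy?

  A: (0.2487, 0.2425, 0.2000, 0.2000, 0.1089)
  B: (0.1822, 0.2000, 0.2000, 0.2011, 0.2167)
B

Both distributions are close to uniform, making this a harder comparison.

H(A) = 2.2719 bits
H(B) = 2.3198 bits

The distribution closer to uniform has higher entropy.
Answer: B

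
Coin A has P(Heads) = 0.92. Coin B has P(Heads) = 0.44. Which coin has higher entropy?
B

For binary distributions, entropy is maximized at p=0.5 and decreases as p moves toward 0 or 1.

H(A) = H(0.92) = 0.4022 bits
H(B) = H(0.44) = 0.9896 bits

Distribution B (p=0.44) is closer to uniform (p=0.5), so it has higher entropy.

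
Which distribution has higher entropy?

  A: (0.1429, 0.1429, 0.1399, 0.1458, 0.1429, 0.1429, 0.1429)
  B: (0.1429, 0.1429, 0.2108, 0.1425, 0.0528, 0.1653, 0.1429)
A

Both distributions are close to uniform, making this a harder comparison.

H(A) = 2.8073 bits
H(B) = 2.7306 bits

The distribution closer to uniform has higher entropy.
Answer: A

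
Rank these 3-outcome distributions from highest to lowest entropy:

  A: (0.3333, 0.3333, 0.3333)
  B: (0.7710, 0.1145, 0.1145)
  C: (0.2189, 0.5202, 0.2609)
A > C > B

Key insight: Entropy is maximized by uniform distributions and minimized by concentrated distributions.

- Uniform distributions have maximum entropy log₂(3) = 1.5850 bits
- The more "peaked" or concentrated a distribution, the lower its entropy

Entropies:
  H(A) = 1.5850 bits
  H(B) = 1.0053 bits
  H(C) = 1.4760 bits

Ranking: A > C > B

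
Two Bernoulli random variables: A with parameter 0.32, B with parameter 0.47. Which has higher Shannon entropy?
B

For binary distributions, entropy is maximized at p=0.5 and decreases as p moves toward 0 or 1.

H(A) = H(0.32) = 0.9044 bits
H(B) = H(0.47) = 0.9974 bits

Distribution B (p=0.47) is closer to uniform (p=0.5), so it has higher entropy.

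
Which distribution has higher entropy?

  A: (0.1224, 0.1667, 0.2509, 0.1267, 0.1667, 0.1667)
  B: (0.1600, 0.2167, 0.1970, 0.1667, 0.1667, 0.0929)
B

Both distributions are close to uniform, making this a harder comparison.

H(A) = 2.5416 bits
H(B) = 2.5431 bits

The distribution closer to uniform has higher entropy.
Answer: B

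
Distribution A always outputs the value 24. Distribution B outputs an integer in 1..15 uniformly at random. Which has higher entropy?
B

A is deterministic, so H(A) = 0. B is uniform over 15 outcomes, so H(B) = log₂(15) = 3.907 bits. Any distribution with genuine randomness has higher entropy than a deterministic one.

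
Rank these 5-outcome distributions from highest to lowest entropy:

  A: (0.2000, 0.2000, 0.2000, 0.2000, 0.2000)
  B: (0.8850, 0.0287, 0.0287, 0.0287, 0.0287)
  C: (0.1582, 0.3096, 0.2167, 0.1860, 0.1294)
A > C > B

Key insight: Entropy is maximized by uniform distributions and minimized by concentrated distributions.

- Uniform distributions have maximum entropy log₂(5) = 2.3219 bits
- The more "peaked" or concentrated a distribution, the lower its entropy

Entropies:
  H(A) = 2.3219 bits
  H(B) = 0.7448 bits
  H(C) = 2.2558 bits

Ranking: A > C > B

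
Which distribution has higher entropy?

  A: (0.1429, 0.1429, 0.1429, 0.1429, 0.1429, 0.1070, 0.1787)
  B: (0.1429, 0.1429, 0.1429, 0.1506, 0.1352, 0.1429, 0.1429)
B

Both distributions are close to uniform, making this a harder comparison.

H(A) = 2.7942 bits
H(B) = 2.8068 bits

The distribution closer to uniform has higher entropy.
Answer: B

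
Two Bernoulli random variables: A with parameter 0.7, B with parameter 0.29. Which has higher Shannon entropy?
A

For binary distributions, entropy is maximized at p=0.5 and decreases as p moves toward 0 or 1.

H(A) = H(0.7) = 0.8813 bits
H(B) = H(0.29) = 0.8687 bits

Distribution A (p=0.7) is closer to uniform (p=0.5), so it has higher entropy.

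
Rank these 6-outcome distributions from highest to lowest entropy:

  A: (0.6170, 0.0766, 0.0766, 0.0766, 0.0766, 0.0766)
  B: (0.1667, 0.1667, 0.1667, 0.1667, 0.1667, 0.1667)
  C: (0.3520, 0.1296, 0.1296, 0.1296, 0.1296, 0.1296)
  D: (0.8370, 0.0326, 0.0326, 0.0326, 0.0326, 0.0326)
B > C > A > D

Key insight: Entropy is maximized by uniform distributions and minimized by concentrated distributions.

Entropies:
  H(A) = 1.8494 bits
  H(B) = 2.5850 bits
  H(C) = 2.4405 bits
  H(D) = 1.0199 bits

Ranking: B > C > A > D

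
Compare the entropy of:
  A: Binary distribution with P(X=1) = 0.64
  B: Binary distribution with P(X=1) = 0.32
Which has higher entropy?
A

For binary distributions, entropy is maximized at p=0.5 and decreases as p moves toward 0 or 1.

H(A) = H(0.64) = 0.9427 bits
H(B) = H(0.32) = 0.9044 bits

Distribution A (p=0.64) is closer to uniform (p=0.5), so it has higher entropy.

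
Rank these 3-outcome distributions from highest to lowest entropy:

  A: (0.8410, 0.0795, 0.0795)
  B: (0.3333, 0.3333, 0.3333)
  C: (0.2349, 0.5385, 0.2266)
B > C > A

Key insight: Entropy is maximized by uniform distributions and minimized by concentrated distributions.

- Uniform distributions have maximum entropy log₂(3) = 1.5850 bits
- The more "peaked" or concentrated a distribution, the lower its entropy

Entropies:
  H(A) = 0.7909 bits
  H(B) = 1.5850 bits
  H(C) = 1.4571 bits

Ranking: B > C > A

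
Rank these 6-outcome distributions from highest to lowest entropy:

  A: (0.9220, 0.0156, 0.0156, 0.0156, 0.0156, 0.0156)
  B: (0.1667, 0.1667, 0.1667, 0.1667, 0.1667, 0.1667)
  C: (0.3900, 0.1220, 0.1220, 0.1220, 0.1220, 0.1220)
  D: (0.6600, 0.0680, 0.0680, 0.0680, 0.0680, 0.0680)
B > C > D > A

Key insight: Entropy is maximized by uniform distributions and minimized by concentrated distributions.

Entropies:
  H(A) = 0.5762 bits
  H(B) = 2.5850 bits
  H(C) = 2.3812 bits
  H(D) = 1.7143 bits

Ranking: B > C > D > A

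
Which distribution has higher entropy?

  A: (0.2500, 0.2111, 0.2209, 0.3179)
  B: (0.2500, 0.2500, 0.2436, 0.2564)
B

Both distributions are close to uniform, making this a harder comparison.

H(A) = 1.9806 bits
H(B) = 1.9998 bits

The distribution closer to uniform has higher entropy.
Answer: B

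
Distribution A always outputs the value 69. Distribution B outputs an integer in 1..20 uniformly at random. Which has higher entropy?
B

A is deterministic, so H(A) = 0. B is uniform over 20 outcomes, so H(B) = log₂(20) = 4.322 bits. Any distribution with genuine randomness has higher entropy than a deterministic one.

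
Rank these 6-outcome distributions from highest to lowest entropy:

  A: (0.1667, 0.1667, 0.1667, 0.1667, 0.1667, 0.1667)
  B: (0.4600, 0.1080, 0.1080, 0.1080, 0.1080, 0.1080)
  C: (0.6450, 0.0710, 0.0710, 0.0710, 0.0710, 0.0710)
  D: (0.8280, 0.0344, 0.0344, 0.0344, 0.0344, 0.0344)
A > B > C > D

Key insight: Entropy is maximized by uniform distributions and minimized by concentrated distributions.

Entropies:
  H(A) = 2.5850 bits
  H(B) = 2.2492 bits
  H(C) = 1.7627 bits
  H(D) = 1.0616 bits

Ranking: A > B > C > D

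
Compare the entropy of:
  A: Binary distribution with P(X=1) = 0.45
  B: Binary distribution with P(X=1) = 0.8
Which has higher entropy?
A

For binary distributions, entropy is maximized at p=0.5 and decreases as p moves toward 0 or 1.

H(A) = H(0.45) = 0.9928 bits
H(B) = H(0.8) = 0.7219 bits

Distribution A (p=0.45) is closer to uniform (p=0.5), so it has higher entropy.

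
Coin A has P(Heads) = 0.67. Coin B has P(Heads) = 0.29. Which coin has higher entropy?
A

For binary distributions, entropy is maximized at p=0.5 and decreases as p moves toward 0 or 1.

H(A) = H(0.67) = 0.9149 bits
H(B) = H(0.29) = 0.8687 bits

Distribution A (p=0.67) is closer to uniform (p=0.5), so it has higher entropy.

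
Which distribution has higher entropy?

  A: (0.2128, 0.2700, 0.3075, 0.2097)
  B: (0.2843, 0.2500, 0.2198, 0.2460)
B

Both distributions are close to uniform, making this a harder comparison.

H(A) = 1.9808 bits
H(B) = 1.9940 bits

The distribution closer to uniform has higher entropy.
Answer: B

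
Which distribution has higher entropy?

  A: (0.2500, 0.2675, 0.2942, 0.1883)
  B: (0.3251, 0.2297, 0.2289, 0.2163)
A

Both distributions are close to uniform, making this a harder comparison.

H(A) = 1.9818 bits
H(B) = 1.9792 bits

The distribution closer to uniform has higher entropy.
Answer: A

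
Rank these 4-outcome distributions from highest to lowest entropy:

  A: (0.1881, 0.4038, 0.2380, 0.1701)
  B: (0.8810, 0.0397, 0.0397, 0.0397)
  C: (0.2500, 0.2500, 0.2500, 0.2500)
C > A > B

Key insight: Entropy is maximized by uniform distributions and minimized by concentrated distributions.

- Uniform distributions have maximum entropy log₂(4) = 2.0000 bits
- The more "peaked" or concentrated a distribution, the lower its entropy

Entropies:
  H(A) = 1.9093 bits
  H(B) = 0.7151 bits
  H(C) = 2.0000 bits

Ranking: C > A > B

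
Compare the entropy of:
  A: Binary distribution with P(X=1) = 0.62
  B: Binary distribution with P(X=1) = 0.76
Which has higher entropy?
A

For binary distributions, entropy is maximized at p=0.5 and decreases as p moves toward 0 or 1.

H(A) = H(0.62) = 0.9580 bits
H(B) = H(0.76) = 0.7950 bits

Distribution A (p=0.62) is closer to uniform (p=0.5), so it has higher entropy.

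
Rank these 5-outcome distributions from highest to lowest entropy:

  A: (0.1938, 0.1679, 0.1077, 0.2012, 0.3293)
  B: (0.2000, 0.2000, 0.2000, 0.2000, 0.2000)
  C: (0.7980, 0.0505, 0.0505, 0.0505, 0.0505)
B > A > C

Key insight: Entropy is maximized by uniform distributions and minimized by concentrated distributions.

- Uniform distributions have maximum entropy log₂(5) = 2.3219 bits
- The more "peaked" or concentrated a distribution, the lower its entropy

Entropies:
  H(A) = 2.2305 bits
  H(B) = 2.3219 bits
  H(C) = 1.1299 bits

Ranking: B > A > C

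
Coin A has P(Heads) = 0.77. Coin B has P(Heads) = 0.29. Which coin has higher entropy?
B

For binary distributions, entropy is maximized at p=0.5 and decreases as p moves toward 0 or 1.

H(A) = H(0.77) = 0.7780 bits
H(B) = H(0.29) = 0.8687 bits

Distribution B (p=0.29) is closer to uniform (p=0.5), so it has higher entropy.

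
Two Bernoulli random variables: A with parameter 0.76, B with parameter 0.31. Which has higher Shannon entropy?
B

For binary distributions, entropy is maximized at p=0.5 and decreases as p moves toward 0 or 1.

H(A) = H(0.76) = 0.7950 bits
H(B) = H(0.31) = 0.8932 bits

Distribution B (p=0.31) is closer to uniform (p=0.5), so it has higher entropy.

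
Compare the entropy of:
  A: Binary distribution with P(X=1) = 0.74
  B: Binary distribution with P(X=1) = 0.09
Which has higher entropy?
A

For binary distributions, entropy is maximized at p=0.5 and decreases as p moves toward 0 or 1.

H(A) = H(0.74) = 0.8267 bits
H(B) = H(0.09) = 0.4365 bits

Distribution A (p=0.74) is closer to uniform (p=0.5), so it has higher entropy.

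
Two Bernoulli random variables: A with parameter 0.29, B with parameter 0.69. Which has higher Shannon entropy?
B

For binary distributions, entropy is maximized at p=0.5 and decreases as p moves toward 0 or 1.

H(A) = H(0.29) = 0.8687 bits
H(B) = H(0.69) = 0.8932 bits

Distribution B (p=0.69) is closer to uniform (p=0.5), so it has higher entropy.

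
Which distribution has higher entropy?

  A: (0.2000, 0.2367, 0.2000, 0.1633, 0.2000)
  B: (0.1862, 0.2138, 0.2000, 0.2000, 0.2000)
B

Both distributions are close to uniform, making this a harder comparison.

H(A) = 2.3122 bits
H(B) = 2.3205 bits

The distribution closer to uniform has higher entropy.
Answer: B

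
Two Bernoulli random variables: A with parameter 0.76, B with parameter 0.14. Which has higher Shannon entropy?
A

For binary distributions, entropy is maximized at p=0.5 and decreases as p moves toward 0 or 1.

H(A) = H(0.76) = 0.7950 bits
H(B) = H(0.14) = 0.5842 bits

Distribution A (p=0.76) is closer to uniform (p=0.5), so it has higher entropy.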